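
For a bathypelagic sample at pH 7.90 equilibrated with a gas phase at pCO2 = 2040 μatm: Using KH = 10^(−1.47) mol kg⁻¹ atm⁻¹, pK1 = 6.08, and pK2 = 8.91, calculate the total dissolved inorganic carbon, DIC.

DIC = 5.08 mmol/kg

[CO2*] = KH · pCO2 = 10^(−1.47) × 2040×10^-6 = 6.912×10^-5 mol/kg
α₀ = 1/(1 + K1/[H⁺] + K1K2/[H⁺]²) = 1/(1 + 10^+1.82 + 10^+0.81) = 0.01360
DIC = [CO2*]/α₀ = 6.912×10^-5 / 0.01360 = 5.08 mmol/kg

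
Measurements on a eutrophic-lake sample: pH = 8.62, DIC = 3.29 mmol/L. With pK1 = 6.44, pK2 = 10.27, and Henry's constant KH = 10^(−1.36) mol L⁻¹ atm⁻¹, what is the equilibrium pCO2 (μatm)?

α₀ = 1 / (1 + K1/[H⁺] + K1K2/[H⁺]²) = 1 / (1 + 10^+2.18 + 10^+0.53)
   = 1 / (1 + 151.36 + 3.3884) = 1/155.74 = 0.006421
[CO2*] = α₀ × DIC = 0.006421 × 3.29 = 0.02112 mmol/L
pCO2 = [CO2*]/KH = 2.112×10^-5 / 4.365×10^-2 = 484 μatm

pCO2 = 484 μatm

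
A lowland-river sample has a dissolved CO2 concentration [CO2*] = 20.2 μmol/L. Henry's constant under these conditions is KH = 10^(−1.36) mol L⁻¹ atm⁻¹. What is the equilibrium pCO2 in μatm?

KH = 10^(−1.36) = 4.365×10^-2 mol L⁻¹ atm⁻¹
pCO2 = [CO2*]/KH = 20.2×10^-6 / 4.365×10^-2 = 4.63×10^-4 atm = 463 μatm

pCO2 = 463 μatm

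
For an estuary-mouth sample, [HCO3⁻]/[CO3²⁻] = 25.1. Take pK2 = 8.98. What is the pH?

pH = 7.58

From K2 = [H⁺][CO3²⁻]/[HCO3⁻]:  pH = pK2 − log₁₀([HCO3⁻]/[CO3²⁻])
log₁₀(25.1) = +1.400
pH = 8.98 − (+1.400) = 7.58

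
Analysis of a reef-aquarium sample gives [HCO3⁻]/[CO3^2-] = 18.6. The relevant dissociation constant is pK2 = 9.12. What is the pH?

From K2 = [H⁺][CO3^2-]/[HCO3⁻]:  pH = pK2 − log₁₀([HCO3⁻]/[CO3^2-])
log₁₀(18.6) = +1.270
pH = 9.12 − (+1.270) = 7.85

pH = 7.85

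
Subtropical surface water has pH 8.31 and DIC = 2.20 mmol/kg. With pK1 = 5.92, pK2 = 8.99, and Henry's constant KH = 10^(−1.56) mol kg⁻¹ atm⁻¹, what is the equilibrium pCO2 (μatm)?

α₀ = 1 / (1 + K1/[H⁺] + K1K2/[H⁺]²) = 1 / (1 + 10^+2.39 + 10^+1.71)
   = 1 / (1 + 245.47 + 51.286) = 1/297.76 = 0.003358
[CO2*] = α₀ × DIC = 0.003358 × 2.20 = 0.007389 mmol/kg = 7.389 μmol/kg
pCO2 = [CO2*]/KH = 7.389×10^-6 / 2.754×10^-2 = 268 μatm

pCO2 = 268 μatm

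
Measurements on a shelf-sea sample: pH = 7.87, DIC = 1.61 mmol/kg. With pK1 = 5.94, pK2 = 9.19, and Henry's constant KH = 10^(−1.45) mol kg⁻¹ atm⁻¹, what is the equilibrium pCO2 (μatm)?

α₀ = 1 / (1 + K1/[H⁺] + K1K2/[H⁺]²) = 1 / (1 + 10^+1.93 + 10^+0.61)
   = 1 / (1 + 85.114 + 4.0738) = 1/90.188 = 0.01109
[CO2*] = α₀ × DIC = 0.01109 × 1.61 = 0.01785 mmol/kg = 17.85 μmol/kg
pCO2 = [CO2*]/KH = 1.785×10^-5 / 3.548×10^-2 = 503 μatm

pCO2 = 503 μatm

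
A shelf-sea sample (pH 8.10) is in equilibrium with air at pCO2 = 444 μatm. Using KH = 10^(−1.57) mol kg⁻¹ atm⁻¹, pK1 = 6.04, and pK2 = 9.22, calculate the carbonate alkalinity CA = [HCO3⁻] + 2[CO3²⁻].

[CO2*] = KH · pCO2 = 10^(−1.57) × 444×10^-6 = 1.195×10^-5 mol/kg
α₀ = 1/(1 + K1/[H⁺] + K1K2/[H⁺]²) = 1/(1 + 10^+2.06 + 10^+0.94) = 0.008031
DIC = [CO2*]/α₀ = 1.195×10^-5 / 0.008031 = 1.488 mmol/kg
CA = (α₁ + 2α₂)·DIC = (0.9220 + 2×0.06994) × 1.488 = 1.58 mmol/kg

CA = 1.58 mmol/kg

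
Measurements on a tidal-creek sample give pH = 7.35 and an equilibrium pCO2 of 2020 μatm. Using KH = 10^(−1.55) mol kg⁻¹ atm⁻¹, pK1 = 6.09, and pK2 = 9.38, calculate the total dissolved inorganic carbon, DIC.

DIC = 1.10 mmol/kg

[CO2*] = KH · pCO2 = 10^(−1.55) × 2020×10^-6 = 5.693×10^-5 mol/kg
α₀ = 1/(1 + K1/[H⁺] + K1K2/[H⁺]²) = 1/(1 + 10^+1.26 + 10^-0.77) = 0.05163
DIC = [CO2*]/α₀ = 5.693×10^-5 / 0.05163 = 1.10 mmol/kg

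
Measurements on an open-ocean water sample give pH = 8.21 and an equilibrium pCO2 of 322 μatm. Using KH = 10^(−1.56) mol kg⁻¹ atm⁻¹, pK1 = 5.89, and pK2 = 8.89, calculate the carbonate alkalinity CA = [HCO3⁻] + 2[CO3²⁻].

[CO2*] = KH · pCO2 = 10^(−1.56) × 322×10^-6 = 8.869×10^-6 mol/kg
α₀ = 1/(1 + K1/[H⁺] + K1K2/[H⁺]²) = 1/(1 + 10^+2.32 + 10^+1.64) = 0.003944
DIC = [CO2*]/α₀ = 8.869×10^-6 / 0.003944 = 2.249 mmol/kg
CA = (α₁ + 2α₂)·DIC = (0.8239 + 2×0.1721) × 2.249 = 2.63 mmol/kg

CA = 2.63 mmol/kg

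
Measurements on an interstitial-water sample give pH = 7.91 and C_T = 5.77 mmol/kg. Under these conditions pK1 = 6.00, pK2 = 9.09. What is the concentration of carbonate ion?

α₂ = 1 / (1 + [H⁺]/K2 + [H⁺]²/(K1K2)) = 1 / (1 + 10^+1.18 + 10^-0.73)
   = 1 / (1 + 15.136 + 0.18621) = 1/16.322 = 0.06127
[CO3²⁻] = α₂ × DIC = 0.06127 × 5.77 = 0.354 mmol/kg

[CO3²⁻] = 0.354 mmol/kg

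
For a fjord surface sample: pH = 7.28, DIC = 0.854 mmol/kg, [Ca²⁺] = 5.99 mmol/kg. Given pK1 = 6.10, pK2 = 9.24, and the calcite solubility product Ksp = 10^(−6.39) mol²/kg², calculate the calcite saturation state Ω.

α₂ = 1 / (1 + [H⁺]/K2 + [H⁺]²/(K1K2)) = 1 / (1 + 10^+1.96 + 10^+0.78)
   = 1 / (1 + 91.201 + 6.0256) = 1/98.227 = 0.01018
[CO3²⁻] = α₂ × DIC = 0.01018 × 0.854 = 0.008694 mmol/kg = 8.694 μmol/kg
Ksp = 10^(−6.39) = 4.074×10^-7
Ω = [Ca²⁺][CO3²⁻]/Ksp = (5.99×10^-3)(8.694×10^-6) / 4.074×10^-7 = 0.128

Ω = 0.128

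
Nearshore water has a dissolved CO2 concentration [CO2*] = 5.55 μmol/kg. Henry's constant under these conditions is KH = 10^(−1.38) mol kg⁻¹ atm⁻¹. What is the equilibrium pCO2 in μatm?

pCO2 = 133 μatm

KH = 10^(−1.38) = 4.169×10^-2 mol kg⁻¹ atm⁻¹
pCO2 = [CO2*]/KH = 5.55×10^-6 / 4.169×10^-2 = 1.33×10^-4 atm = 133 μatm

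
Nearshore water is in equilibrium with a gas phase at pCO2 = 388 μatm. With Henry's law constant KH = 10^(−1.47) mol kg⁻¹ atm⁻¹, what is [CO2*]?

[CO2*] = 13.1 μmol/kg

KH = 10^(−1.47) = 3.388×10^-2 mol kg⁻¹ atm⁻¹
[CO2*] = KH · pCO2 = 3.388×10^-2 × 388×10^-6 atm = 1.31×10^-5 mol/kg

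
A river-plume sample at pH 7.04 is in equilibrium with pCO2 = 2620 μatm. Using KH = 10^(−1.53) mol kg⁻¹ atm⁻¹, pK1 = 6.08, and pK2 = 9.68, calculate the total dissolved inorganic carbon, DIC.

DIC = 0.784 mmol/kg

[CO2*] = KH · pCO2 = 10^(−1.53) × 2620×10^-6 = 7.732×10^-5 mol/kg
α₀ = 1/(1 + K1/[H⁺] + K1K2/[H⁺]²) = 1/(1 + 10^+0.96 + 10^-1.68) = 0.09861
DIC = [CO2*]/α₀ = 7.732×10^-5 / 0.09861 = 0.784 mmol/kg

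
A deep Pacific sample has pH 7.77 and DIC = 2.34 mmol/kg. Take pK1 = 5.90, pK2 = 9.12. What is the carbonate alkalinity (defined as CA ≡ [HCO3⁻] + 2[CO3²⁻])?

CA = 2.41 mmol/kg

CA = [HCO3⁻] + 2[CO3²⁻] = (α₁ + 2α₂)·DIC
At pH 7.77: [H⁺]/K1 = 10^-1.87 = 0.013490, K2/[H⁺] = 10^-1.35 = 0.044668
α₁ = 1/(1 + 0.013490 + 0.044668) = 1/1.0582 = 0.9450; α₂ = α₁·K2/[H⁺] = 0.04221
α₁ + 2α₂ = 1.0295
CA = 1.0295 × 2.34 = 2.41 mmol/kg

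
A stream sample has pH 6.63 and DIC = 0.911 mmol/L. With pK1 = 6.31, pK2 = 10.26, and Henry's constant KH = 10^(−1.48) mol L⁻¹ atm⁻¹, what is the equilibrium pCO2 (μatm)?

pCO2 = 8900 μatm

α₀ = 1 / (1 + K1/[H⁺] + K1K2/[H⁺]²) = 1 / (1 + 10^+0.32 + 10^-3.31)
   = 1 / (1 + 2.0893 + 0.00048978) = 1/3.0898 = 0.3236
[CO2*] = α₀ × DIC = 0.3236 × 0.911 = 0.2948 mmol/L
pCO2 = [CO2*]/KH = 2.948×10^-4 / 3.311×10^-2 = 8900 μatm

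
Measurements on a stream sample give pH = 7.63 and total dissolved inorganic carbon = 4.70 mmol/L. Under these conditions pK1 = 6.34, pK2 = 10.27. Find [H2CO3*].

[CO2*] = 0.229 mmol/L

α₀ = 1 / (1 + K1/[H⁺] + K1K2/[H⁺]²) = 1 / (1 + 10^+1.29 + 10^-1.35)
   = 1 / (1 + 19.498 + 0.044668) = 1/20.543 = 0.04868
[CO2*] = α₀ × DIC = 0.04868 × 4.70 = 0.229 mmol/L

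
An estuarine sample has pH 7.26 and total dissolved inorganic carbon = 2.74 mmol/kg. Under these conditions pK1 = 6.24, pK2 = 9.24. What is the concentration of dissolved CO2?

α₀ = 1 / (1 + K1/[H⁺] + K1K2/[H⁺]²) = 1 / (1 + 10^+1.02 + 10^-0.96)
   = 1 / (1 + 10.471 + 0.10965) = 1/11.581 = 0.08635
[CO2*] = α₀ × DIC = 0.08635 × 2.74 = 0.237 mmol/kg

[CO2*] = 0.237 mmol/kg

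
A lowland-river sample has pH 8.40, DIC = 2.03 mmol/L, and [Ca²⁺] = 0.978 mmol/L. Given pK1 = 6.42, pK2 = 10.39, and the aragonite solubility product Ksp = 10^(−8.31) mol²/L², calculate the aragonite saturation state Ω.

Ω = 4.06

α₂ = 1 / (1 + [H⁺]/K2 + [H⁺]²/(K1K2)) = 1 / (1 + 10^+1.99 + 10^+0.01)
   = 1 / (1 + 97.724 + 1.0233) = 1/99.747 = 0.01003
[CO3²⁻] = α₂ × DIC = 0.01003 × 2.03 = 0.02035 mmol/L
Ksp = 10^(−8.31) = 4.898×10^-9
Ω = [Ca²⁺][CO3²⁻]/Ksp = (0.978×10^-3)(2.035×10^-5) / 4.898×10^-9 = 4.06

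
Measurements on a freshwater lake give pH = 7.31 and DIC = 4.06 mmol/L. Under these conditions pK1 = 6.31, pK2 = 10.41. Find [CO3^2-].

α₂ = 1 / (1 + [H⁺]/K2 + [H⁺]²/(K1K2)) = 1 / (1 + 10^+3.10 + 10^+2.10)
   = 1 / (1 + 1258.9 + 125.89) = 1/1385.8 = 0.0007216
[CO3²⁻] = α₂ × DIC = 0.0007216 × 4.06 = 0.00293 mmol/L = 2.93 μmol/L

[CO3²⁻] = 2.93 μmol/L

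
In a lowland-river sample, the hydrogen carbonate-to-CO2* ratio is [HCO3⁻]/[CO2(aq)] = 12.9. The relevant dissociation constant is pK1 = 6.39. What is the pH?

From K1 = [H⁺][HCO3⁻]/[CO2(aq)]:  pH = pK1 + log₁₀([HCO3⁻]/[CO2(aq)])
log₁₀(12.9) = +1.111
pH = 6.39 + (+1.111) = 7.50

pH = 7.50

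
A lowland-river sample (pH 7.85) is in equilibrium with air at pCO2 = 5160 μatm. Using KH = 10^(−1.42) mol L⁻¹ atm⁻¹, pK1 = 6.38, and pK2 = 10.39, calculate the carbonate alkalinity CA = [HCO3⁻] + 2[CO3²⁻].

CA = 5.82 mmol/L

[CO2*] = KH · pCO2 = 10^(−1.42) × 5160×10^-6 = 1.962×10^-4 mol/L
α₀ = 1/(1 + K1/[H⁺] + K1K2/[H⁺]²) = 1/(1 + 10^+1.47 + 10^-1.07) = 0.03268
DIC = [CO2*]/α₀ = 1.962×10^-4 / 0.03268 = 6.002 mmol/L
CA = (α₁ + 2α₂)·DIC = (0.9645 + 2×0.002782) × 6.002 = 5.82 mmol/L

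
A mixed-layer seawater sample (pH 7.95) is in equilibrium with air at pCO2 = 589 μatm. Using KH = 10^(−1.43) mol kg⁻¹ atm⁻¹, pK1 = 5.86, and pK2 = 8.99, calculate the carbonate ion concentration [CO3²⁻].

[CO2*] = KH · pCO2 = 10^(−1.43) × 589×10^-6 = 2.188×10^-5 mol/kg
α₀ = 1/(1 + K1/[H⁺] + K1K2/[H⁺]²) = 1/(1 + 10^+2.09 + 10^+1.05) = 0.007394
DIC = [CO2*]/α₀ = 2.188×10^-5 / 0.007394 = 2.960 mmol/kg
[CO3²⁻] = α₂·DIC; α₂ = 0.08296, so [CO3²⁻] = 0.08296 × 2.960 = 0.246 mmol/kg

[CO3²⁻] = 0.246 mmol/kg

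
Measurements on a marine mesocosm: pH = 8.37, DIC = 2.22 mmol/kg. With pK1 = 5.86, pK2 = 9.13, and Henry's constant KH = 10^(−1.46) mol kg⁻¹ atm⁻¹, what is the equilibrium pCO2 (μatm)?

pCO2 = 168 μatm

α₀ = 1 / (1 + K1/[H⁺] + K1K2/[H⁺]²) = 1 / (1 + 10^+2.51 + 10^+1.75)
   = 1 / (1 + 323.59 + 56.234) = 1/380.83 = 0.002626
[CO2*] = α₀ × DIC = 0.002626 × 2.22 = 0.005829 mmol/kg = 5.829 μmol/kg
pCO2 = [CO2*]/KH = 5.829×10^-6 / 3.467×10^-2 = 168 μatm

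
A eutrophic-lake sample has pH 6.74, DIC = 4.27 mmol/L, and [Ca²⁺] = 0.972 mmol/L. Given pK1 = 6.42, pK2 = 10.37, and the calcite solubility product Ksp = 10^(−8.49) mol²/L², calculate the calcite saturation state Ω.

α₂ = 1 / (1 + [H⁺]/K2 + [H⁺]²/(K1K2)) = 1 / (1 + 10^+3.63 + 10^+3.31)
   = 1 / (1 + 4265.8 + 2041.7) = 1/6308.5 = 0.0001585
[CO3²⁻] = α₂ × DIC = 0.0001585 × 4.27 = 0.0006769 mmol/L = 0.6769 μmol/L
Ksp = 10^(−8.49) = 3.236×10^-9
Ω = [Ca²⁺][CO3²⁻]/Ksp = (0.972×10^-3)(6.769×10^-7) / 3.236×10^-9 = 0.203

Ω = 0.203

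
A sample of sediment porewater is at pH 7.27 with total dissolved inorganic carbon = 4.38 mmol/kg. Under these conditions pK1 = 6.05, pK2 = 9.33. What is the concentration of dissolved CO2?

α₀ = 1 / (1 + K1/[H⁺] + K1K2/[H⁺]²) = 1 / (1 + 10^+1.22 + 10^-0.84)
   = 1 / (1 + 16.596 + 0.14454) = 1/17.740 = 0.05637
[CO2*] = α₀ × DIC = 0.05637 × 4.38 = 0.247 mmol/kg

[CO2*] = 0.247 mmol/kg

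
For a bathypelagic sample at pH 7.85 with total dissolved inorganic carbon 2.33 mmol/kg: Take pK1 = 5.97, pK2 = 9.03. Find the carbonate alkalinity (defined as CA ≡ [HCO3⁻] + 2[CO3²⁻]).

CA = 2.44 mmol/kg

CA = [HCO3⁻] + 2[CO3²⁻] = (α₁ + 2α₂)·DIC
At pH 7.85: [H⁺]/K1 = 10^-1.88 = 0.013183, K2/[H⁺] = 10^-1.18 = 0.066069
α₁ = 1/(1 + 0.013183 + 0.066069) = 1/1.0793 = 0.9266; α₂ = α₁·K2/[H⁺] = 0.06122
α₁ + 2α₂ = 1.0490
CA = 1.0490 × 2.33 = 2.44 mmol/kg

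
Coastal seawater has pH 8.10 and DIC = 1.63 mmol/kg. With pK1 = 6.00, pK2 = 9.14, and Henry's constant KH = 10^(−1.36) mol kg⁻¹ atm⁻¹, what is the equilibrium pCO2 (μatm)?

pCO2 = 270 μatm

α₀ = 1 / (1 + K1/[H⁺] + K1K2/[H⁺]²) = 1 / (1 + 10^+2.10 + 10^+1.06)
   = 1 / (1 + 125.89 + 11.482) = 1/138.37 = 0.007227
[CO2*] = α₀ × DIC = 0.007227 × 1.63 = 0.01178 mmol/kg = 11.78 μmol/kg
pCO2 = [CO2*]/KH = 1.178×10^-5 / 4.365×10^-2 = 270 μatm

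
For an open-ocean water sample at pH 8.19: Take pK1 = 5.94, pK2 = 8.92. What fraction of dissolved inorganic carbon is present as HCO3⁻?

α₁ = 0.839

α₁ = 1 / (1 + [H⁺]/K1 + K2/[H⁺]) = 1 / (1 + 10^-2.25 + 10^-0.73)
   = 1 / (1 + 0.0056234 + 0.18621) = 1/1.1918 = 0.8390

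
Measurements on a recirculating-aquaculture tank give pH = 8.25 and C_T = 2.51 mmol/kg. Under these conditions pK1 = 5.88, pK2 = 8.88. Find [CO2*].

[CO2*] = 8.64 μmol/kg

α₀ = 1 / (1 + K1/[H⁺] + K1K2/[H⁺]²) = 1 / (1 + 10^+2.37 + 10^+1.74)
   = 1 / (1 + 234.42 + 54.954) = 1/290.38 = 0.003444
[CO2*] = α₀ × DIC = 0.003444 × 2.51 = 0.00864 mmol/kg = 8.64 μmol/kg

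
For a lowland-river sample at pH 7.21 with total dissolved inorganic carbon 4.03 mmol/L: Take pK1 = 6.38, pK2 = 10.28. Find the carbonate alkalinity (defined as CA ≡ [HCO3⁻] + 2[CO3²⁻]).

CA = [HCO3⁻] + 2[CO3²⁻] = (α₁ + 2α₂)·DIC
At pH 7.21: [H⁺]/K1 = 10^-0.83 = 0.14791, K2/[H⁺] = 10^-3.07 = 0.00085114
α₁ = 1/(1 + 0.14791 + 0.00085114) = 1/1.1488 = 0.8705; α₂ = α₁·K2/[H⁺] = 0.0007409
α₁ + 2α₂ = 0.8720
CA = 0.8720 × 4.03 = 3.51 mmol/L

CA = 3.51 mmol/L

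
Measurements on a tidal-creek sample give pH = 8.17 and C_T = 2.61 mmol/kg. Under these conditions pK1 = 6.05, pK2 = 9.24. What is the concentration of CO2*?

α₀ = 1 / (1 + K1/[H⁺] + K1K2/[H⁺]²) = 1 / (1 + 10^+2.12 + 10^+1.05)
   = 1 / (1 + 131.83 + 11.220) = 1/144.05 = 0.006942
[CO2*] = α₀ × DIC = 0.006942 × 2.61 = 0.0181 mmol/kg = 18.1 μmol/kg

[CO2*] = 18.1 μmol/kg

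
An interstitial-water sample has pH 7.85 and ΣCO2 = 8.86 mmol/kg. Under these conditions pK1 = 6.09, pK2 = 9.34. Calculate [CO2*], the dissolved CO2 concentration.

α₀ = 1 / (1 + K1/[H⁺] + K1K2/[H⁺]²) = 1 / (1 + 10^+1.76 + 10^+0.27)
   = 1 / (1 + 57.544 + 1.8621) = 1/60.406 = 0.01655
[CO2*] = α₀ × DIC = 0.01655 × 8.86 = 0.147 mmol/kg

[CO2*] = 0.147 mmol/kg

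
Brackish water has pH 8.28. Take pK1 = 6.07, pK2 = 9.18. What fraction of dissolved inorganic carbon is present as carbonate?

α₂ = 0.111

α₂ = 1 / (1 + [H⁺]/K2 + [H⁺]²/(K1K2)) = 1 / (1 + 10^+0.90 + 10^-1.31)
   = 1 / (1 + 7.9433 + 0.048978) = 1/8.9923 = 0.1112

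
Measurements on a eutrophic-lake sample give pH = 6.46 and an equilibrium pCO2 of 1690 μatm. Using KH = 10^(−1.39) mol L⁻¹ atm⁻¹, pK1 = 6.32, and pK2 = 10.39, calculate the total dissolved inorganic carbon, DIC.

[CO2*] = KH · pCO2 = 10^(−1.39) × 1690×10^-6 = 6.885×10^-5 mol/L
α₀ = 1/(1 + K1/[H⁺] + K1K2/[H⁺]²) = 1/(1 + 10^+0.14 + 10^-3.79) = 0.4201
DIC = [CO2*]/α₀ = 6.885×10^-5 / 0.4201 = 0.164 mmol/L

DIC = 0.164 mmol/L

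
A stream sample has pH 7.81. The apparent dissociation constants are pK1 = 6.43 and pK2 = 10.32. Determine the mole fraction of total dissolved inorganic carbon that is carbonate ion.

α₂ = 1 / (1 + [H⁺]/K2 + [H⁺]²/(K1K2)) = 1 / (1 + 10^+2.51 + 10^+1.13)
   = 1 / (1 + 323.59 + 13.490) = 1/338.08 = 0.002958

α₂ = 0.00296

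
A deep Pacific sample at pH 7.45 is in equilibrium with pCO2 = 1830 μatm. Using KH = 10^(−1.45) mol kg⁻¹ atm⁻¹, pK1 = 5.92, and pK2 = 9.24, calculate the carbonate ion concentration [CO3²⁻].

[CO2*] = KH · pCO2 = 10^(−1.45) × 1830×10^-6 = 6.493×10^-5 mol/kg
α₀ = 1/(1 + K1/[H⁺] + K1K2/[H⁺]²) = 1/(1 + 10^+1.53 + 10^-0.26) = 0.02822
DIC = [CO2*]/α₀ = 6.493×10^-5 / 0.02822 = 2.301 mmol/kg
[CO3²⁻] = α₂·DIC; α₂ = 0.01551, so [CO3²⁻] = 0.01551 × 2.301 = 0.0357 mmol/kg

[CO3²⁻] = 0.0357 mmol/kg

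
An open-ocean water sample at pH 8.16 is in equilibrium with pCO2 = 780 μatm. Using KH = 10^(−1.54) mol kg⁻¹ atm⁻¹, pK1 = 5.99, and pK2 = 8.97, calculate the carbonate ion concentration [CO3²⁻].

[CO3²⁻] = 0.515 mmol/kg

[CO2*] = KH · pCO2 = 10^(−1.54) × 780×10^-6 = 2.250×10^-5 mol/kg
α₀ = 1/(1 + K1/[H⁺] + K1K2/[H⁺]²) = 1/(1 + 10^+2.17 + 10^+1.36) = 0.005820
DIC = [CO2*]/α₀ = 2.250×10^-5 / 0.005820 = 3.865 mmol/kg
[CO3²⁻] = α₂·DIC; α₂ = 0.1333, so [CO3²⁻] = 0.1333 × 3.865 = 0.515 mmol/kg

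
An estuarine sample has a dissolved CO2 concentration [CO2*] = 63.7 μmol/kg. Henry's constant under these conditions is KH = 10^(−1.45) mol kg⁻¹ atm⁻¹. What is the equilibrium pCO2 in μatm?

KH = 10^(−1.45) = 3.548×10^-2 mol kg⁻¹ atm⁻¹
pCO2 = [CO2*]/KH = 63.7×10^-6 / 3.548×10^-2 = 1.80×10^-3 atm = 1800 μatm

pCO2 = 1800 μatm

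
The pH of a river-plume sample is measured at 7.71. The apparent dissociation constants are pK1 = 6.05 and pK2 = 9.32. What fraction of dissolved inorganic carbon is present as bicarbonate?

α₁ = 1 / (1 + [H⁺]/K1 + K2/[H⁺]) = 1 / (1 + 10^-1.66 + 10^-1.61)
   = 1 / (1 + 0.021878 + 0.024547) = 1/1.0464 = 0.9556

α₁ = 0.956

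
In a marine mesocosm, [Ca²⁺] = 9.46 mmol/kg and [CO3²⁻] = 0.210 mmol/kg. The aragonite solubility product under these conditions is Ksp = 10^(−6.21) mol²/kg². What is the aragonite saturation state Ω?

Ksp = 10^(−6.21) = 6.166×10^-7
Ω = [Ca²⁺][CO3²⁻]/Ksp = (9.46×10^-3)(0.210×10^-3) / 6.166×10^-7 = 3.22

Ω = 3.22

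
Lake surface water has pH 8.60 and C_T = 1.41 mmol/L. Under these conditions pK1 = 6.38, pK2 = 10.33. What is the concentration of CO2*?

[CO2*] = 8.29 μmol/L

α₀ = 1 / (1 + K1/[H⁺] + K1K2/[H⁺]²) = 1 / (1 + 10^+2.22 + 10^+0.49)
   = 1 / (1 + 165.96 + 3.0903) = 1/170.05 = 0.005881
[CO2*] = α₀ × DIC = 0.005881 × 1.41 = 0.00829 mmol/L = 8.29 μmol/L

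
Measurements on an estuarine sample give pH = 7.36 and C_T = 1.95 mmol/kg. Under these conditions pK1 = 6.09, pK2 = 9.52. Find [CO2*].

α₀ = 1 / (1 + K1/[H⁺] + K1K2/[H⁺]²) = 1 / (1 + 10^+1.27 + 10^-0.89)
   = 1 / (1 + 18.621 + 0.12882) = 1/19.750 = 0.05063
[CO2*] = α₀ × DIC = 0.05063 × 1.95 = 0.0987 mmol/kg

[CO2*] = 0.0987 mmol/kg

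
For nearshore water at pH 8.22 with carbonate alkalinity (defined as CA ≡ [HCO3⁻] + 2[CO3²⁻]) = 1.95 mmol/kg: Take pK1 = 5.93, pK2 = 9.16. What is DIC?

DIC = 1.78 mmol/kg

CA = [HCO3⁻] + 2[CO3²⁻] = (α₁ + 2α₂)·DIC
At pH 8.22: [H⁺]/K1 = 10^-2.29 = 0.0051286, K2/[H⁺] = 10^-0.94 = 0.11482
α₁ = 1/(1 + 0.0051286 + 0.11482) = 1/1.1199 = 0.8929; α₂ = α₁·K2/[H⁺] = 0.1025
α₁ + 2α₂ = 1.0979
DIC = CA / (α₁ + 2α₂) = 1.95 / 1.0979 = 1.78 mmol/kg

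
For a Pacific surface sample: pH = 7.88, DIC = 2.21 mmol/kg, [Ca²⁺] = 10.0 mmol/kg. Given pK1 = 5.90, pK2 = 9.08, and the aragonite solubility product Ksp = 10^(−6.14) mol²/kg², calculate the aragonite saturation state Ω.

Ω = 1.79

α₂ = 1 / (1 + [H⁺]/K2 + [H⁺]²/(K1K2)) = 1 / (1 + 10^+1.20 + 10^-0.78)
   = 1 / (1 + 15.849 + 0.16596) = 1/17.015 = 0.05877
[CO3²⁻] = α₂ × DIC = 0.05877 × 2.21 = 0.1299 mmol/kg
Ksp = 10^(−6.14) = 7.244×10^-7
Ω = [Ca²⁺][CO3²⁻]/Ksp = (10.0×10^-3)(1.299×10^-4) / 7.244×10^-7 = 1.79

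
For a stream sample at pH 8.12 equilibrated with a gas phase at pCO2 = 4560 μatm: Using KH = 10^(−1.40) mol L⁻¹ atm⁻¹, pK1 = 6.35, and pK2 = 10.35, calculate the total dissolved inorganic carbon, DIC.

DIC = 10.9 mmol/L

[CO2*] = KH · pCO2 = 10^(−1.40) × 4560×10^-6 = 1.815×10^-4 mol/L
α₀ = 1/(1 + K1/[H⁺] + K1K2/[H⁺]²) = 1/(1 + 10^+1.77 + 10^-0.46) = 0.01660
DIC = [CO2*]/α₀ = 1.815×10^-4 / 0.01660 = 10.9 mmol/L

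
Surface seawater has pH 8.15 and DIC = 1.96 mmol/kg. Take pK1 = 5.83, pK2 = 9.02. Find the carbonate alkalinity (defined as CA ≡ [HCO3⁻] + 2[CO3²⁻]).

CA = 2.18 mmol/kg

CA = [HCO3⁻] + 2[CO3²⁻] = (α₁ + 2α₂)·DIC
At pH 8.15: [H⁺]/K1 = 10^-2.32 = 0.0047863, K2/[H⁺] = 10^-0.87 = 0.13490
α₁ = 1/(1 + 0.0047863 + 0.13490) = 1/1.1397 = 0.8774; α₂ = α₁·K2/[H⁺] = 0.1184
α₁ + 2α₂ = 1.1142
CA = 1.1142 × 1.96 = 2.18 mmol/kg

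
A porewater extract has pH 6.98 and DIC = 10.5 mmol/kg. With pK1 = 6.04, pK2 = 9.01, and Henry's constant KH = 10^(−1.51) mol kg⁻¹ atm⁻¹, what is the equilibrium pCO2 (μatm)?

α₀ = 1 / (1 + K1/[H⁺] + K1K2/[H⁺]²) = 1 / (1 + 10^+0.94 + 10^-1.09)
   = 1 / (1 + 8.7096 + 0.081283) = 1/9.7909 = 0.1021
[CO2*] = α₀ × DIC = 0.1021 × 10.5 = 1.072 mmol/kg
pCO2 = [CO2*]/KH = 1.072×10^-3 / 3.090×10^-2 = 3.47×10^4 μatm

pCO2 = 3.47×10^4 μatm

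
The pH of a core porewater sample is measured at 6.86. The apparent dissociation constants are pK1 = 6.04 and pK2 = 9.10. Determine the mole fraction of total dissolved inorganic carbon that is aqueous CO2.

α₀ = 0.131

α₀ = 1 / (1 + K1/[H⁺] + K1K2/[H⁺]²) = 1 / (1 + 10^+0.82 + 10^-1.42)
   = 1 / (1 + 6.6069 + 0.038019) = 1/7.6450 = 0.1308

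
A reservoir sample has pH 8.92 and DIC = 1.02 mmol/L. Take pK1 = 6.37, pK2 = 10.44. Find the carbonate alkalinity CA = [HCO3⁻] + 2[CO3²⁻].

CA = 1.05 mmol/L

CA = [HCO3⁻] + 2[CO3²⁻] = (α₁ + 2α₂)·DIC
At pH 8.92: [H⁺]/K1 = 10^-2.55 = 0.0028184, K2/[H⁺] = 10^-1.52 = 0.030200
α₁ = 1/(1 + 0.0028184 + 0.030200) = 1/1.0330 = 0.9680; α₂ = α₁·K2/[H⁺] = 0.02923
α₁ + 2α₂ = 1.0265
CA = 1.0265 × 1.02 = 1.05 mmol/L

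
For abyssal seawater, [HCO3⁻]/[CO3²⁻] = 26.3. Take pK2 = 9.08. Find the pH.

pH = 7.66

From K2 = [H⁺][CO3²⁻]/[HCO3⁻]:  pH = pK2 − log₁₀([HCO3⁻]/[CO3²⁻])
log₁₀(26.3) = +1.420
pH = 9.08 − (+1.420) = 7.66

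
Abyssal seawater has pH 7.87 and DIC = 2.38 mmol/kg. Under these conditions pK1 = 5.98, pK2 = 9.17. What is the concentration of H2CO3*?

[CO2*] = 0.0288 mmol/kg

α₀ = 1 / (1 + K1/[H⁺] + K1K2/[H⁺]²) = 1 / (1 + 10^+1.89 + 10^+0.59)
   = 1 / (1 + 77.625 + 3.8905) = 1/82.515 = 0.01212
[CO2*] = α₀ × DIC = 0.01212 × 2.38 = 0.0288 mmol/kg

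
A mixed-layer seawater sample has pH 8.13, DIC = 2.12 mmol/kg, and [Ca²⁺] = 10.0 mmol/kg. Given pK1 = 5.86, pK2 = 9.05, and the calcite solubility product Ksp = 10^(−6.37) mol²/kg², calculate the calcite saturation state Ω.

Ω = 5.31

α₂ = 1 / (1 + [H⁺]/K2 + [H⁺]²/(K1K2)) = 1 / (1 + 10^+0.92 + 10^-1.35)
   = 1 / (1 + 8.3176 + 0.044668) = 1/9.3623 = 0.1068
[CO3²⁻] = α₂ × DIC = 0.1068 × 2.12 = 0.2264 mmol/kg
Ksp = 10^(−6.37) = 4.266×10^-7
Ω = [Ca²⁺][CO3²⁻]/Ksp = (10.0×10^-3)(2.264×10^-4) / 4.266×10^-7 = 5.31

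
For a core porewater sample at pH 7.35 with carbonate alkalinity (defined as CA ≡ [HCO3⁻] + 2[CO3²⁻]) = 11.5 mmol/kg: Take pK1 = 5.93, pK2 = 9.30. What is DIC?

CA = [HCO3⁻] + 2[CO3²⁻] = (α₁ + 2α₂)·DIC
At pH 7.35: [H⁺]/K1 = 10^-1.42 = 0.038019, K2/[H⁺] = 10^-1.95 = 0.011220
α₁ = 1/(1 + 0.038019 + 0.011220) = 1/1.0492 = 0.9531; α₂ = α₁·K2/[H⁺] = 0.01069
α₁ + 2α₂ = 0.9745
DIC = CA / (α₁ + 2α₂) = 11.5 / 0.9745 = 11.8 mmol/kg

DIC = 11.8 mmol/kg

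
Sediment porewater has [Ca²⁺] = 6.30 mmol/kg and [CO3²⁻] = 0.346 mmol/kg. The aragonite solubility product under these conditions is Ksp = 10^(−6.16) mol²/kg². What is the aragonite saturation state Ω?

Ω = 3.15

Ksp = 10^(−6.16) = 6.918×10^-7
Ω = [Ca²⁺][CO3²⁻]/Ksp = (6.30×10^-3)(0.346×10^-3) / 6.918×10^-7 = 3.15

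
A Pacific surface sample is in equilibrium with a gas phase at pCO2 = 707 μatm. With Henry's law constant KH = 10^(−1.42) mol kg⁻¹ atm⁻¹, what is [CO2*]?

[CO2*] = 26.9 μmol/kg

KH = 10^(−1.42) = 3.802×10^-2 mol kg⁻¹ atm⁻¹
[CO2*] = KH · pCO2 = 3.802×10^-2 × 707×10^-6 atm = 2.69×10^-5 mol/kg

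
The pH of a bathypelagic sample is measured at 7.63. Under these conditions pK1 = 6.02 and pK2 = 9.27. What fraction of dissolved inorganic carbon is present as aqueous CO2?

α₀ = 0.0234

α₀ = 1 / (1 + K1/[H⁺] + K1K2/[H⁺]²) = 1 / (1 + 10^+1.61 + 10^-0.03)
   = 1 / (1 + 40.738 + 0.93325) = 1/42.671 = 0.02343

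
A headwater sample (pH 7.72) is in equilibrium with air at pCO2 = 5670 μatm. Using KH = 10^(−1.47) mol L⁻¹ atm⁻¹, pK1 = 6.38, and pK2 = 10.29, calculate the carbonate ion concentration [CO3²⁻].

[CO3²⁻] = 11.3 μmol/L

[CO2*] = KH · pCO2 = 10^(−1.47) × 5670×10^-6 = 1.921×10^-4 mol/L
α₀ = 1/(1 + K1/[H⁺] + K1K2/[H⁺]²) = 1/(1 + 10^+1.34 + 10^-1.23) = 0.04360
DIC = [CO2*]/α₀ = 1.921×10^-4 / 0.04360 = 4.407 mmol/L
[CO3²⁻] = α₂·DIC; α₂ = 0.002567, so [CO3²⁻] = 0.002567 × 4.407 = 0.0113 mmol/L = 11.3 μmol/L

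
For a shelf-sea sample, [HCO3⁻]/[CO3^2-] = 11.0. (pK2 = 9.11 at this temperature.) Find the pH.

From K2 = [H⁺][CO3^2-]/[HCO3⁻]:  pH = pK2 − log₁₀([HCO3⁻]/[CO3^2-])
log₁₀(11.0) = +1.041
pH = 9.11 − (+1.041) = 8.07

pH = 8.07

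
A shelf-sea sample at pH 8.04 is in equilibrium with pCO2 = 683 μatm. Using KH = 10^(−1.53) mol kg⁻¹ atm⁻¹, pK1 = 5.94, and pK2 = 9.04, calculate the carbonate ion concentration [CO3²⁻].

[CO2*] = KH · pCO2 = 10^(−1.53) × 683×10^-6 = 2.016×10^-5 mol/kg
α₀ = 1/(1 + K1/[H⁺] + K1K2/[H⁺]²) = 1/(1 + 10^+2.10 + 10^+1.10) = 0.007169
DIC = [CO2*]/α₀ = 2.016×10^-5 / 0.007169 = 2.812 mmol/kg
[CO3²⁻] = α₂·DIC; α₂ = 0.09026, so [CO3²⁻] = 0.09026 × 2.812 = 0.254 mmol/kg

[CO3²⁻] = 0.254 mmol/kg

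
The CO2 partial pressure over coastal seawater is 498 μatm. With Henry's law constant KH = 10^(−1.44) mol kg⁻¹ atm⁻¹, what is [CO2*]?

KH = 10^(−1.44) = 3.631×10^-2 mol kg⁻¹ atm⁻¹
[CO2*] = KH · pCO2 = 3.631×10^-2 × 498×10^-6 atm = 1.81×10^-5 mol/kg

[CO2*] = 18.1 μmol/kg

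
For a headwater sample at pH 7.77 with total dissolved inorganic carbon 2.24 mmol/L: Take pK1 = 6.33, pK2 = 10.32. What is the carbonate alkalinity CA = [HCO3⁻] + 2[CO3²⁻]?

CA = [HCO3⁻] + 2[CO3²⁻] = (α₁ + 2α₂)·DIC
At pH 7.77: [H⁺]/K1 = 10^-1.44 = 0.036308, K2/[H⁺] = 10^-2.55 = 0.0028184
α₁ = 1/(1 + 0.036308 + 0.0028184) = 1/1.0391 = 0.9623; α₂ = α₁·K2/[H⁺] = 0.002712
α₁ + 2α₂ = 0.9678
CA = 0.9678 × 2.24 = 2.17 mmol/L

CA = 2.17 mmol/L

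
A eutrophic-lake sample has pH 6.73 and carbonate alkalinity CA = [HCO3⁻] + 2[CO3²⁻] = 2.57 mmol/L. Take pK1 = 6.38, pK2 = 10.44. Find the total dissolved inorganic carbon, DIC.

DIC = 3.72 mmol/L

CA = [HCO3⁻] + 2[CO3²⁻] = (α₁ + 2α₂)·DIC
At pH 6.73: [H⁺]/K1 = 10^-0.35 = 0.44668, K2/[H⁺] = 10^-3.71 = 0.00019498
α₁ = 1/(1 + 0.44668 + 0.00019498) = 1/1.4469 = 0.6911; α₂ = α₁·K2/[H⁺] = 0.0001348
α₁ + 2α₂ = 0.6914
DIC = CA / (α₁ + 2α₂) = 2.57 / 0.6914 = 3.72 mmol/L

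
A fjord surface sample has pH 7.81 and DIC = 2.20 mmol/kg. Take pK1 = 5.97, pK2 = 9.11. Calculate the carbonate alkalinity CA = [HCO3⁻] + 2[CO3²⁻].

CA = [HCO3⁻] + 2[CO3²⁻] = (α₁ + 2α₂)·DIC
At pH 7.81: [H⁺]/K1 = 10^-1.84 = 0.014454, K2/[H⁺] = 10^-1.30 = 0.050119
α₁ = 1/(1 + 0.014454 + 0.050119) = 1/1.0646 = 0.9393; α₂ = α₁·K2/[H⁺] = 0.04708
α₁ + 2α₂ = 1.0335
CA = 1.0335 × 2.20 = 2.27 mmol/kg

CA = 2.27 mmol/kg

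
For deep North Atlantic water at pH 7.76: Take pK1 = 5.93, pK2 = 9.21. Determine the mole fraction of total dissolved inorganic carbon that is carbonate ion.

α₂ = 0.0338

α₂ = 1 / (1 + [H⁺]/K2 + [H⁺]²/(K1K2)) = 1 / (1 + 10^+1.45 + 10^-0.38)
   = 1 / (1 + 28.184 + 0.41687) = 1/29.601 = 0.03378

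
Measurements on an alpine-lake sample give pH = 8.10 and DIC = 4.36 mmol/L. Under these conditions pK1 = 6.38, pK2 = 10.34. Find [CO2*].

α₀ = 1 / (1 + K1/[H⁺] + K1K2/[H⁺]²) = 1 / (1 + 10^+1.72 + 10^-0.52)
   = 1 / (1 + 52.481 + 0.30200) = 1/53.783 = 0.01859
[CO2*] = α₀ × DIC = 0.01859 × 4.36 = 0.0811 mmol/L

[CO2*] = 0.0811 mmol/L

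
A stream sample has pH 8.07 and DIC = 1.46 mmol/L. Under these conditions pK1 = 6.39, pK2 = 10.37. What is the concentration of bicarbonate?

[HCO3⁻] = 1.42 mmol/L

α₁ = 1 / (1 + [H⁺]/K1 + K2/[H⁺]) = 1 / (1 + 10^-1.68 + 10^-2.30)
   = 1 / (1 + 0.020893 + 0.0050119) = 1/1.0259 = 0.9747
[HCO3⁻] = α₁ × DIC = 0.9747 × 1.46 = 1.42 mmol/L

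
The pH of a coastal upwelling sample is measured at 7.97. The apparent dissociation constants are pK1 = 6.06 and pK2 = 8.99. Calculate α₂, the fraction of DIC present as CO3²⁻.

α₂ = 1 / (1 + [H⁺]/K2 + [H⁺]²/(K1K2)) = 1 / (1 + 10^+1.02 + 10^-0.89)
   = 1 / (1 + 10.471 + 0.12882) = 1/11.600 = 0.08621

α₂ = 0.0862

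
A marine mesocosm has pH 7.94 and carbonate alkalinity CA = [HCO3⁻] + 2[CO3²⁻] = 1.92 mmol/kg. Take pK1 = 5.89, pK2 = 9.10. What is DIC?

CA = [HCO3⁻] + 2[CO3²⁻] = (α₁ + 2α₂)·DIC
At pH 7.94: [H⁺]/K1 = 10^-2.05 = 0.0089125, K2/[H⁺] = 10^-1.16 = 0.069183
α₁ = 1/(1 + 0.0089125 + 0.069183) = 1/1.0781 = 0.9276; α₂ = α₁·K2/[H⁺] = 0.06417
α₁ + 2α₂ = 1.0559
DIC = CA / (α₁ + 2α₂) = 1.92 / 1.0559 = 1.82 mmol/kg

DIC = 1.82 mmol/kg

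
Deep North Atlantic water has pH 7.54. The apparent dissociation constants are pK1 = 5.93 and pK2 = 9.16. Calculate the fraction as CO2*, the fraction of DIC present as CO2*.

α₀ = 1 / (1 + K1/[H⁺] + K1K2/[H⁺]²) = 1 / (1 + 10^+1.61 + 10^-0.01)
   = 1 / (1 + 40.738 + 0.97724) = 1/42.715 = 0.02341

α₀ = 0.0234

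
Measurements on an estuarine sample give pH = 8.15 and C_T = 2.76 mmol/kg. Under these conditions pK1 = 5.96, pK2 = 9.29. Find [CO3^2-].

[CO3²⁻] = 0.185 mmol/kg

α₂ = 1 / (1 + [H⁺]/K2 + [H⁺]²/(K1K2)) = 1 / (1 + 10^+1.14 + 10^-1.05)
   = 1 / (1 + 13.804 + 0.089125) = 1/14.893 = 0.06715
[CO3²⁻] = α₂ × DIC = 0.06715 × 2.76 = 0.185 mmol/kg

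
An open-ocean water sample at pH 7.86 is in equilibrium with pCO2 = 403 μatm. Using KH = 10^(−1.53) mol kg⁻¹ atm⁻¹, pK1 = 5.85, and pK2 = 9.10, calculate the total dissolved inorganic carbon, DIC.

DIC = 1.30 mmol/kg

[CO2*] = KH · pCO2 = 10^(−1.53) × 403×10^-6 = 1.189×10^-5 mol/kg
α₀ = 1/(1 + K1/[H⁺] + K1K2/[H⁺]²) = 1/(1 + 10^+2.01 + 10^+0.77) = 0.009156
DIC = [CO2*]/α₀ = 1.189×10^-5 / 0.009156 = 1.30 mmol/kg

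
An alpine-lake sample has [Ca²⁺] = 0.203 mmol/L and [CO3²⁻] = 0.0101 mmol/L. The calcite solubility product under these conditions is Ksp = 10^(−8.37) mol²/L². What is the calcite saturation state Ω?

Ksp = 10^(−8.37) = 4.266×10^-9
Ω = [Ca²⁺][CO3²⁻]/Ksp = (0.203×10^-3)(0.0101×10^-3) / 4.266×10^-9 = 0.481

Ω = 0.481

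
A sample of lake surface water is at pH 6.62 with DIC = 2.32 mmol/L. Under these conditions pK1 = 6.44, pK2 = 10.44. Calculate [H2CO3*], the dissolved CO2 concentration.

[CO2*] = 0.923 mmol/L

α₀ = 1 / (1 + K1/[H⁺] + K1K2/[H⁺]²) = 1 / (1 + 10^+0.18 + 10^-3.64)
   = 1 / (1 + 1.5136 + 0.00022909) = 1/2.5138 = 0.3978
[CO2*] = α₀ × DIC = 0.3978 × 2.32 = 0.923 mmol/L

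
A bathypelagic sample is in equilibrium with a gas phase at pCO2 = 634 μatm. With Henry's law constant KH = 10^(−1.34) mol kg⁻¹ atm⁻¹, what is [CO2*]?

[CO2*] = 29.0 μmol/kg

KH = 10^(−1.34) = 4.571×10^-2 mol kg⁻¹ atm⁻¹
[CO2*] = KH · pCO2 = 4.571×10^-2 × 634×10^-6 atm = 2.90×10^-5 mol/kg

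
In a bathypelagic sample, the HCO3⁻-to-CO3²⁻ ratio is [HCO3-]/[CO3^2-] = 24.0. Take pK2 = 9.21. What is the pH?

pH = 7.83

From K2 = [H⁺][CO3^2-]/[HCO3-]:  pH = pK2 − log₁₀([HCO3-]/[CO3^2-])
log₁₀(24.0) = +1.380
pH = 9.21 − (+1.380) = 7.83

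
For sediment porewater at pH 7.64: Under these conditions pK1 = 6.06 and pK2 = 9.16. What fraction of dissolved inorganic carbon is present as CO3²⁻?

α₂ = 1 / (1 + [H⁺]/K2 + [H⁺]²/(K1K2)) = 1 / (1 + 10^+1.52 + 10^-0.06)
   = 1 / (1 + 33.113 + 0.87096) = 1/34.984 = 0.02858

α₂ = 0.0286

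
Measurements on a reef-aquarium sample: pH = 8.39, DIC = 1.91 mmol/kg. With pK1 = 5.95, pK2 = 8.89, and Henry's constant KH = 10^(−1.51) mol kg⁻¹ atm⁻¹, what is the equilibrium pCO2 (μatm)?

pCO2 = 170 μatm

α₀ = 1 / (1 + K1/[H⁺] + K1K2/[H⁺]²) = 1 / (1 + 10^+2.44 + 10^+1.94)
   = 1 / (1 + 275.42 + 87.096) = 1/363.52 = 0.002751
[CO2*] = α₀ × DIC = 0.002751 × 1.91 = 0.005254 mmol/kg = 5.254 μmol/kg
pCO2 = [CO2*]/KH = 5.254×10^-6 / 3.090×10^-2 = 170 μatm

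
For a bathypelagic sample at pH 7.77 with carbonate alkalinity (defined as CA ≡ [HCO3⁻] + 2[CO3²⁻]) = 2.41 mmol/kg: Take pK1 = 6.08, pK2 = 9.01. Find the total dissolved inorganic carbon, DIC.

CA = [HCO3⁻] + 2[CO3²⁻] = (α₁ + 2α₂)·DIC
At pH 7.77: [H⁺]/K1 = 10^-1.69 = 0.020417, K2/[H⁺] = 10^-1.24 = 0.057544
α₁ = 1/(1 + 0.020417 + 0.057544) = 1/1.0780 = 0.9277; α₂ = α₁·K2/[H⁺] = 0.05338
α₁ + 2α₂ = 1.0344
DIC = CA / (α₁ + 2α₂) = 2.41 / 1.0344 = 2.33 mmol/kg

DIC = 2.33 mmol/kg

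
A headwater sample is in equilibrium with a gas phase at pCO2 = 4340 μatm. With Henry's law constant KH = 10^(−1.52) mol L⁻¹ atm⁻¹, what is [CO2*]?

KH = 10^(−1.52) = 3.020×10^-2 mol L⁻¹ atm⁻¹
[CO2*] = KH · pCO2 = 3.020×10^-2 × 4340×10^-6 atm = 1.31×10^-4 mol/L

[CO2*] = 131 μmol/L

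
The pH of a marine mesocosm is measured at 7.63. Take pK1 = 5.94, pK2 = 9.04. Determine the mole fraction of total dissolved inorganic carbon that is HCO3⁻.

α₁ = 0.944

α₁ = 1 / (1 + [H⁺]/K1 + K2/[H⁺]) = 1 / (1 + 10^-1.69 + 10^-1.41)
   = 1 / (1 + 0.020417 + 0.038905) = 1/1.0593 = 0.9440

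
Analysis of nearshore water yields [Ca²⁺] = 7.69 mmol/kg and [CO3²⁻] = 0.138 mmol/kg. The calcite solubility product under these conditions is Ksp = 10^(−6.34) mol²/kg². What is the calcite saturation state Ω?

Ksp = 10^(−6.34) = 4.571×10^-7
Ω = [Ca²⁺][CO3²⁻]/Ksp = (7.69×10^-3)(0.138×10^-3) / 4.571×10^-7 = 2.32

Ω = 2.32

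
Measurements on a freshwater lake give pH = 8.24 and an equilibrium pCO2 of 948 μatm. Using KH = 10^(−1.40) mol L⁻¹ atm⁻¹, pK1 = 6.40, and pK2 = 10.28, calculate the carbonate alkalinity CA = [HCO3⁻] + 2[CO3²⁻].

[CO2*] = KH · pCO2 = 10^(−1.40) × 948×10^-6 = 3.774×10^-5 mol/L
α₀ = 1/(1 + K1/[H⁺] + K1K2/[H⁺]²) = 1/(1 + 10^+1.84 + 10^-0.20) = 0.01412
DIC = [CO2*]/α₀ = 3.774×10^-5 / 0.01412 = 2.673 mmol/L
CA = (α₁ + 2α₂)·DIC = (0.9770 + 2×0.008910) × 2.673 = 2.66 mmol/L

CA = 2.66 mmol/L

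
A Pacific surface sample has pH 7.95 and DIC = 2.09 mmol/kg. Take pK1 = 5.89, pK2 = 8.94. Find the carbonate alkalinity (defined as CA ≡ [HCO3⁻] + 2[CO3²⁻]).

CA = 2.27 mmol/kg

CA = [HCO3⁻] + 2[CO3²⁻] = (α₁ + 2α₂)·DIC
At pH 7.95: [H⁺]/K1 = 10^-2.06 = 0.0087096, K2/[H⁺] = 10^-0.99 = 0.10233
α₁ = 1/(1 + 0.0087096 + 0.10233) = 1/1.1110 = 0.9001; α₂ = α₁·K2/[H⁺] = 0.09210
α₁ + 2α₂ = 1.0843
CA = 1.0843 × 2.09 = 2.27 mmol/kg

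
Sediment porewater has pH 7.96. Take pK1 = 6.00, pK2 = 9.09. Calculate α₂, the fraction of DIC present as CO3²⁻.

α₂ = 1 / (1 + [H⁺]/K2 + [H⁺]²/(K1K2)) = 1 / (1 + 10^+1.13 + 10^-0.83)
   = 1 / (1 + 13.490 + 0.14791) = 1/14.638 = 0.06832

α₂ = 0.0683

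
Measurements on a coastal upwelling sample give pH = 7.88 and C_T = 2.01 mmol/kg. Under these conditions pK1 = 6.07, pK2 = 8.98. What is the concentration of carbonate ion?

α₂ = 1 / (1 + [H⁺]/K2 + [H⁺]²/(K1K2)) = 1 / (1 + 10^+1.10 + 10^-0.71)
   = 1 / (1 + 12.589 + 0.19498) = 1/13.784 = 0.07255
[CO3²⁻] = α₂ × DIC = 0.07255 × 2.01 = 0.146 mmol/kg

[CO3²⁻] = 0.146 mmol/kg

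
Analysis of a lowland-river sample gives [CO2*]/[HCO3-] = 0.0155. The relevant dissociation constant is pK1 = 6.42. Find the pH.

From K1 = [H⁺][HCO3-]/[CO2*]:  pH = pK1 − log₁₀([CO2*]/[HCO3-])
log₁₀(0.0155) = -1.810
pH = 6.42 − (-1.810) = 8.23

pH = 8.23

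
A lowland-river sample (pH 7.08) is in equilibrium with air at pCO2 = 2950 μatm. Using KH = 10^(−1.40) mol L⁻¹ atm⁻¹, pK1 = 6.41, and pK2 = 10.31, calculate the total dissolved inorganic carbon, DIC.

[CO2*] = KH · pCO2 = 10^(−1.40) × 2950×10^-6 = 1.174×10^-4 mol/L
α₀ = 1/(1 + K1/[H⁺] + K1K2/[H⁺]²) = 1/(1 + 10^+0.67 + 10^-2.56) = 0.1761
DIC = [CO2*]/α₀ = 1.174×10^-4 / 0.1761 = 0.667 mmol/L

DIC = 0.667 mmol/L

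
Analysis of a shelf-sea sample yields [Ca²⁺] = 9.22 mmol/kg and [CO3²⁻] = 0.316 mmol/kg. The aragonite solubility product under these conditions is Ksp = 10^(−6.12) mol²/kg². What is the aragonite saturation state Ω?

Ω = 3.84

Ksp = 10^(−6.12) = 7.586×10^-7
Ω = [Ca²⁺][CO3²⁻]/Ksp = (9.22×10^-3)(0.316×10^-3) / 7.586×10^-7 = 3.84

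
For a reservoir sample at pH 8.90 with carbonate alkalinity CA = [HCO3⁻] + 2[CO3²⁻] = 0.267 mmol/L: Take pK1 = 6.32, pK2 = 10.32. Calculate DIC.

CA = [HCO3⁻] + 2[CO3²⁻] = (α₁ + 2α₂)·DIC
At pH 8.90: [H⁺]/K1 = 10^-2.58 = 0.0026303, K2/[H⁺] = 10^-1.42 = 0.038019
α₁ = 1/(1 + 0.0026303 + 0.038019) = 1/1.0406 = 0.9609; α₂ = α₁·K2/[H⁺] = 0.03653
α₁ + 2α₂ = 1.0340
DIC = CA / (α₁ + 2α₂) = 0.267 / 1.0340 = 0.258 mmol/L

DIC = 0.258 mmol/L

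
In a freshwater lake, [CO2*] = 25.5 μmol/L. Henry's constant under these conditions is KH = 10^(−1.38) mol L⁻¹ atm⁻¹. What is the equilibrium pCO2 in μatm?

pCO2 = 612 μatm

KH = 10^(−1.38) = 4.169×10^-2 mol L⁻¹ atm⁻¹
pCO2 = [CO2*]/KH = 25.5×10^-6 / 4.169×10^-2 = 6.12×10^-4 atm = 612 μatm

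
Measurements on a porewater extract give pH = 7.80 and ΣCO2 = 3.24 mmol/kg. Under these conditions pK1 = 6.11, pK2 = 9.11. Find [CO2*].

α₀ = 1 / (1 + K1/[H⁺] + K1K2/[H⁺]²) = 1 / (1 + 10^+1.69 + 10^+0.38)
   = 1 / (1 + 48.978 + 2.3988) = 1/52.377 = 0.01909
[CO2*] = α₀ × DIC = 0.01909 × 3.24 = 0.0619 mmol/kg

[CO2*] = 0.0619 mmol/kg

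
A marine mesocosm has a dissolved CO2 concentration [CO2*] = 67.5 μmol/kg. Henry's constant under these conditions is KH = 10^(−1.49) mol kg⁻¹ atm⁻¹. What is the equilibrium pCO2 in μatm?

pCO2 = 2090 μatm

KH = 10^(−1.49) = 3.236×10^-2 mol kg⁻¹ atm⁻¹
pCO2 = [CO2*]/KH = 67.5×10^-6 / 3.236×10^-2 = 2.09×10^-3 atm = 2090 μatm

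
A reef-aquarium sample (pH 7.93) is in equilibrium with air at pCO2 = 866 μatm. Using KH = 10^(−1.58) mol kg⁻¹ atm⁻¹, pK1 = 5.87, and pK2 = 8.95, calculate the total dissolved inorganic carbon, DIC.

[CO2*] = KH · pCO2 = 10^(−1.58) × 866×10^-6 = 2.278×10^-5 mol/kg
α₀ = 1/(1 + K1/[H⁺] + K1K2/[H⁺]²) = 1/(1 + 10^+2.06 + 10^+1.04) = 0.007888
DIC = [CO2*]/α₀ = 2.278×10^-5 / 0.007888 = 2.89 mmol/kg

DIC = 2.89 mmol/kg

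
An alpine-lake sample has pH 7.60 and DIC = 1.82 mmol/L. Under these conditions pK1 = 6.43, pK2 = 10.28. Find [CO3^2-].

[CO3²⁻] = 3.55 μmol/L

α₂ = 1 / (1 + [H⁺]/K2 + [H⁺]²/(K1K2)) = 1 / (1 + 10^+2.68 + 10^+1.51)
   = 1 / (1 + 478.63 + 32.359) = 1/511.99 = 0.001953
[CO3²⁻] = α₂ × DIC = 0.001953 × 1.82 = 0.00355 mmol/L = 3.55 μmol/L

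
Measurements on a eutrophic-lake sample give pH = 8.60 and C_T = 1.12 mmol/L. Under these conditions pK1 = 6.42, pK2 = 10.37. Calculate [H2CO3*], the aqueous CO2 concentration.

[CO2*] = 7.23 μmol/L

α₀ = 1 / (1 + K1/[H⁺] + K1K2/[H⁺]²) = 1 / (1 + 10^+2.18 + 10^+0.41)
   = 1 / (1 + 151.36 + 2.5704) = 1/154.93 = 0.006455
[CO2*] = α₀ × DIC = 0.006455 × 1.12 = 0.00723 mmol/L = 7.23 μmol/L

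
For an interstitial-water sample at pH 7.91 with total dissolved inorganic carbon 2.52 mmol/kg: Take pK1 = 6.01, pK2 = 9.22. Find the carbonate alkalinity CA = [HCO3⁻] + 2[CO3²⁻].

CA = 2.61 mmol/kg

CA = [HCO3⁻] + 2[CO3²⁻] = (α₁ + 2α₂)·DIC
At pH 7.91: [H⁺]/K1 = 10^-1.90 = 0.012589, K2/[H⁺] = 10^-1.31 = 0.048978
α₁ = 1/(1 + 0.012589 + 0.048978) = 1/1.0616 = 0.9420; α₂ = α₁·K2/[H⁺] = 0.04614
α₁ + 2α₂ = 1.0343
CA = 1.0343 × 2.52 = 2.61 mmol/kg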